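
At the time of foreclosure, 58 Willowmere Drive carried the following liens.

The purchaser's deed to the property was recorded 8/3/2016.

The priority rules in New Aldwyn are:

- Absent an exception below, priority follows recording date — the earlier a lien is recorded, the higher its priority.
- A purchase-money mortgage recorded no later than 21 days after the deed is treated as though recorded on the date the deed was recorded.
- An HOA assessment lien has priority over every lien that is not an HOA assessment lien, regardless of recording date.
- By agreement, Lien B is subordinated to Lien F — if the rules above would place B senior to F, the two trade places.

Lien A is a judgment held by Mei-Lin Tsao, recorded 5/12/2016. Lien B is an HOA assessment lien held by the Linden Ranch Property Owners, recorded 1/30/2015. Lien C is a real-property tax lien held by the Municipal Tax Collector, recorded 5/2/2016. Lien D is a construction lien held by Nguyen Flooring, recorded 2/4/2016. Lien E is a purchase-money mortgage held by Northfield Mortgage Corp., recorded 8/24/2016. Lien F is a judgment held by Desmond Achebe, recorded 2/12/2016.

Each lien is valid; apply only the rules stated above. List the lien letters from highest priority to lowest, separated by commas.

F, D, B, C, A, E

Effective dates after the stated exceptions: E relates back to the deed date 8/3/2016.
B is an HOA assessment lien, so it outranks all other liens regardless of date.
The other liens, earliest effective date first: D (2/4/2016), F (2/12/2016), C (5/2/2016), A (5/12/2016), E (8/3/2016).
The subordination applies — B was senior to F — so B and F swap.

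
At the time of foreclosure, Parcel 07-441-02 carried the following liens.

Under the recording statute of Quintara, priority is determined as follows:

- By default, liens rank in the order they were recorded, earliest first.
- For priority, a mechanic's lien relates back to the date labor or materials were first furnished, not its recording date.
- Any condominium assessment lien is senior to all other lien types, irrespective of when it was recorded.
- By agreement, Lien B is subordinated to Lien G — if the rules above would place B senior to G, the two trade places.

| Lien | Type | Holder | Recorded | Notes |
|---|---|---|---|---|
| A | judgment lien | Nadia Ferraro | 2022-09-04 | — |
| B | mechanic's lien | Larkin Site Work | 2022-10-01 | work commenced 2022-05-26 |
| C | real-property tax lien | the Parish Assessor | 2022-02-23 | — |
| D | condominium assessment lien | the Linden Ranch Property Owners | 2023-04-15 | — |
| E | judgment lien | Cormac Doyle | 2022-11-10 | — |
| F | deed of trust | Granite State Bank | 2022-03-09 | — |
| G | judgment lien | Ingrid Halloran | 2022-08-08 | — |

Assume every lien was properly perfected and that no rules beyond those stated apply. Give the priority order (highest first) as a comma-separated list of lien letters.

Effective dates: B relates back to 2022-05-26 (work commenced).
As a condominium assessment lien, D is senior to every other lien.
The other liens, earliest effective date first: C (2022-02-23), F (2022-03-09), B (2022-05-26), G (2022-08-08), A (2022-09-04), E (2022-11-10).
B would otherwise be senior to G, so under the subordination agreement B and G exchange positions.

D, C, F, G, B, A, E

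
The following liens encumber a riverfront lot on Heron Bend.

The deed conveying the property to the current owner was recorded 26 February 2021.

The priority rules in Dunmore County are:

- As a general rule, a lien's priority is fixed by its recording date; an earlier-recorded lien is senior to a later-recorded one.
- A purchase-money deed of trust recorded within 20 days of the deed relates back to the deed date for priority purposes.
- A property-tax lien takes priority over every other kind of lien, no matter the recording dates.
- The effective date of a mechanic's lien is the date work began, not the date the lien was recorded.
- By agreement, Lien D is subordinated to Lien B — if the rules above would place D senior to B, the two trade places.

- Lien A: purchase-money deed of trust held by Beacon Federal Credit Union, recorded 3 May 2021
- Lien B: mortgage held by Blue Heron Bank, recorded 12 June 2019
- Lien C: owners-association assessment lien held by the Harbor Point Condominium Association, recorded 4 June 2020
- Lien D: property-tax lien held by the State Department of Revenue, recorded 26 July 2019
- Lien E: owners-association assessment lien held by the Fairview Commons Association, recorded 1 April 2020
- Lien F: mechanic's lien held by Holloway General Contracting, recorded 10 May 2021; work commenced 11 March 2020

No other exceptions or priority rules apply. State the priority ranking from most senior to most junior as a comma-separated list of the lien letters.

B, D, F, E, C, A

Adjusting effective dates: A was recorded 66 days after the deed, outside the 20-day window, so it keeps its recording date; F's effective date is 11 March 2020, when work began.
D, as a property-tax lien, has superpriority and ranks first.
Among the remaining liens, by effective date: B (12 June 2019), F (11 March 2020), E (1 April 2020), C (4 June 2020), A (3 May 2021).
Because D would otherwise rank above B, the subordination swaps them.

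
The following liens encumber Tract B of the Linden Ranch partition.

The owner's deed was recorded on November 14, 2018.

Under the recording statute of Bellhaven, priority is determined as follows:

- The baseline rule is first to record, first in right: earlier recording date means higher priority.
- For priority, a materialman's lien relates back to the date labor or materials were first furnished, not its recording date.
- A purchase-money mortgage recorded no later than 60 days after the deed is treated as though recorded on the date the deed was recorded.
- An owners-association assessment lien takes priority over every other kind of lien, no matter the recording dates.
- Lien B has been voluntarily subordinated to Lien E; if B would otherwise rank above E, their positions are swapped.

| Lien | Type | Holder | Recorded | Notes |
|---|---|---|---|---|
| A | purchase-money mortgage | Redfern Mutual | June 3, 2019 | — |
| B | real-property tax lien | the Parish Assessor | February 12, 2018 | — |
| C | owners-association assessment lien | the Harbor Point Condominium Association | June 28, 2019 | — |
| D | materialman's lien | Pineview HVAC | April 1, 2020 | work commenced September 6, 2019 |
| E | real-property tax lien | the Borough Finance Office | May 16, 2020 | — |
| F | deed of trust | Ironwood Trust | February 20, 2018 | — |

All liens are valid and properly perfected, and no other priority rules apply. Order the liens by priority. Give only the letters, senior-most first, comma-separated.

C, E, F, A, D, B

First, effective dates: A was recorded 201 days after the deed — beyond 60 days — so no relation-back applies; D relates back to September 6, 2019 (work commenced).
C is an owners-association assessment lien and takes priority over every other lien.
Ordering the rest by effective date: B (February 12, 2018), F (February 20, 2018), A (June 3, 2019), D (September 6, 2019), E (May 16, 2020).
Because B would otherwise rank above E, the subordination swaps them.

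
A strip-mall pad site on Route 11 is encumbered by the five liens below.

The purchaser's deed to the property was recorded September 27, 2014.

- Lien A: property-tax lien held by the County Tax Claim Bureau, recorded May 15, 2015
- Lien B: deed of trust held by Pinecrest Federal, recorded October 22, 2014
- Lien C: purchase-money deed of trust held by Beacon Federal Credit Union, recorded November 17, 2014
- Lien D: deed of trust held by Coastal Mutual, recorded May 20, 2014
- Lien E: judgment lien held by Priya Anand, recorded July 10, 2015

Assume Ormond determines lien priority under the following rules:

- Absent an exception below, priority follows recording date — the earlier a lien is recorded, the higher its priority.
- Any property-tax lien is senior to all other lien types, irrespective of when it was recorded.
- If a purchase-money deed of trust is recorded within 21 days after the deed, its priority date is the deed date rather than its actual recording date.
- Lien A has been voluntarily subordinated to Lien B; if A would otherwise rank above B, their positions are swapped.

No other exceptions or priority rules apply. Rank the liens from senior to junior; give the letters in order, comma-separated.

Effective dates after the stated exceptions: C missed the 21-day window (51 days after the deed), so its recording date stands.
A is a property-tax lien, so it outranks all other liens regardless of date.
Among the remaining liens, by effective date: D (May 20, 2014), B (October 22, 2014), C (November 17, 2014), E (July 10, 2015).
A would otherwise be senior to B, so under the subordination agreement A and B exchange positions.

B, D, A, C, E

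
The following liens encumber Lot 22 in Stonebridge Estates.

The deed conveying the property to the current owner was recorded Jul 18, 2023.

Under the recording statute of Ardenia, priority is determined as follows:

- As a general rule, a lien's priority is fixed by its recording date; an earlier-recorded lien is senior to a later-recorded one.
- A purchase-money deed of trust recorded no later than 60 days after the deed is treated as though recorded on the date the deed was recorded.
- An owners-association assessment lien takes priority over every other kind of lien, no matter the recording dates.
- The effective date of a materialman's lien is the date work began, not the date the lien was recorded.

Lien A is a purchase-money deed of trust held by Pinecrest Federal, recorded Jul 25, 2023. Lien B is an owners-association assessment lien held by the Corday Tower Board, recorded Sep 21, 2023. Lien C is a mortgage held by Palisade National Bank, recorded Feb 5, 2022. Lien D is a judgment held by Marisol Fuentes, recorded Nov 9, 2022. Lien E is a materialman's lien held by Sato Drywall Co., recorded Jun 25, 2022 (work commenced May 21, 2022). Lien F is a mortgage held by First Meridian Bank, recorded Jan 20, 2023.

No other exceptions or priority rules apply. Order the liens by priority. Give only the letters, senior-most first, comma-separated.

Effective dates after the stated exceptions: A relates back to the deed date Jul 18, 2023; E's effective date is May 21, 2022, when work began.
B is an owners-association assessment lien, so it outranks all other liens regardless of date.
Remaining liens by effective date: C (Feb 5, 2022), E (May 21, 2022), D (Nov 9, 2022), F (Jan 20, 2023), A (Jul 18, 2023).

B, C, E, D, F, A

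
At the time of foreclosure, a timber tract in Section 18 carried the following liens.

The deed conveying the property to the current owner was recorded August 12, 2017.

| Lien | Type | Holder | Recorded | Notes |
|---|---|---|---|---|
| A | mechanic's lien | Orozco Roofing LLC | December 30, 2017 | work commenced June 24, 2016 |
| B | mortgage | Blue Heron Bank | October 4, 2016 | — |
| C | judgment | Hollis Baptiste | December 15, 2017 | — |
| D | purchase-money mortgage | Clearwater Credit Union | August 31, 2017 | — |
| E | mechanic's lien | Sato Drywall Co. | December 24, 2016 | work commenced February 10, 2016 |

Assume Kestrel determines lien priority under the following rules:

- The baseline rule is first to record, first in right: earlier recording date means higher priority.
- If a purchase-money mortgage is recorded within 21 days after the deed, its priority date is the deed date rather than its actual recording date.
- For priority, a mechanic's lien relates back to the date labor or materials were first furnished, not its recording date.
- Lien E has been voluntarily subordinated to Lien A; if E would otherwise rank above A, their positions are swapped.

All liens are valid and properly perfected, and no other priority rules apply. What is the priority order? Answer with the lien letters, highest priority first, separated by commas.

Adjusting effective dates: A is treated as recorded June 24, 2016, the work-commencement date; D relates back to the deed date August 12, 2017; E's effective date is February 10, 2016, when work began.
Sorted by effective date: E (February 10, 2016), A (June 24, 2016), B (October 4, 2016), D (August 12, 2017), C (December 15, 2017).
The subordination applies — E was senior to A — so E and A swap.

A, E, B, D, C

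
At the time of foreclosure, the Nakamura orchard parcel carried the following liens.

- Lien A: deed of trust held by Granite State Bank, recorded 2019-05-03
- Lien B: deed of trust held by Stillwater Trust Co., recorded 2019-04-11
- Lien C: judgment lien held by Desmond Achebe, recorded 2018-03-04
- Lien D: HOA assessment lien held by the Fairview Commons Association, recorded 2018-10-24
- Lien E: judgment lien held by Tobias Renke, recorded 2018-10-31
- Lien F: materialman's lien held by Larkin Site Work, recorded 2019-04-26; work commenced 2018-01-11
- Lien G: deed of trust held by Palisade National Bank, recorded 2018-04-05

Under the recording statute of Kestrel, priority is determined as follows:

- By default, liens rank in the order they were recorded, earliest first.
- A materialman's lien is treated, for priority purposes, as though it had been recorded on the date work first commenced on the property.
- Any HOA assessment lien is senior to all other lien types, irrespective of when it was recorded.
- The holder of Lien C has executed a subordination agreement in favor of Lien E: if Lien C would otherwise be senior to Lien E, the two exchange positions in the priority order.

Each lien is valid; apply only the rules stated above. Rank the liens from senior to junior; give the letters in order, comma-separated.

Adjusting effective dates: F's effective date is 2018-01-11, when work began.
D is an HOA assessment lien and takes priority over every other lien.
Ordering the rest by effective date: F (2018-01-11), C (2018-03-04), G (2018-04-05), E (2018-10-31), B (2019-04-11), A (2019-05-03).
The subordination applies — C was senior to E — so C and E swap.

D, F, E, G, C, B, A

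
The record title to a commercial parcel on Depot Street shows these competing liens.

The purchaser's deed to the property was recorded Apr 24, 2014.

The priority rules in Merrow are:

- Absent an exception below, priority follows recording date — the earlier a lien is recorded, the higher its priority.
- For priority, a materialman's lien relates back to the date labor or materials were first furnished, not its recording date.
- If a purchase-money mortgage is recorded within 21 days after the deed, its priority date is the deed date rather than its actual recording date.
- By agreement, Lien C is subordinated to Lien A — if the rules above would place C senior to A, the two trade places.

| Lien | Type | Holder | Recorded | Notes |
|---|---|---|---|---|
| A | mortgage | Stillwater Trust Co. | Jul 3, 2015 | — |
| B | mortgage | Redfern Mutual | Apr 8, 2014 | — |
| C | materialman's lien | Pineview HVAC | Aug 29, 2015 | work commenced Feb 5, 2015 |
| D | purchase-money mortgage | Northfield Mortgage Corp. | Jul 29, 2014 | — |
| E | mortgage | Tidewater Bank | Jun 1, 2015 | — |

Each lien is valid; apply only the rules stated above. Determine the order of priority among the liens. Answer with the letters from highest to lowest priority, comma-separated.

Effective dates: C's effective date is Feb 5, 2015, when work began; D was recorded 96 days after the deed — beyond 21 days — so no relation-back applies.
Ordering by effective date: B (Apr 8, 2014), D (Jul 29, 2014), C (Feb 5, 2015), E (Jun 1, 2015), A (Jul 3, 2015).
C would otherwise be senior to A, so under the subordination agreement C and A exchange positions.

B, D, A, E, C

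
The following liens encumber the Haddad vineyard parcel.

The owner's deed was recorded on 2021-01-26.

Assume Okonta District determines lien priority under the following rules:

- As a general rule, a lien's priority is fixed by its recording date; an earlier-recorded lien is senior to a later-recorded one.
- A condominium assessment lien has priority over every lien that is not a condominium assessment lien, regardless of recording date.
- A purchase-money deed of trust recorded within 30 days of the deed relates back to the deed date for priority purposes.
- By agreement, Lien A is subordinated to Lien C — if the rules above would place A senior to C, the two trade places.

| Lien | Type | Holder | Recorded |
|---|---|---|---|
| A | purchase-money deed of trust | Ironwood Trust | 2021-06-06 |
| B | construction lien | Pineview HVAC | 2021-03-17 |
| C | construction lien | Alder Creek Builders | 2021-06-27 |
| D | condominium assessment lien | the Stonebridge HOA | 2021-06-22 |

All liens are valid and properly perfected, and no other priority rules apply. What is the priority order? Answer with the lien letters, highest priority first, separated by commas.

Effective dates: A was recorded 131 days after the deed, outside the 30-day window, so it keeps its recording date.
D is a condominium assessment lien and takes priority over every other lien.
Remaining liens by effective date: B (2021-03-17), A (2021-06-06), C (2021-06-27).
A would otherwise be senior to C, so under the subordination agreement A and C exchange positions.

D, B, C, A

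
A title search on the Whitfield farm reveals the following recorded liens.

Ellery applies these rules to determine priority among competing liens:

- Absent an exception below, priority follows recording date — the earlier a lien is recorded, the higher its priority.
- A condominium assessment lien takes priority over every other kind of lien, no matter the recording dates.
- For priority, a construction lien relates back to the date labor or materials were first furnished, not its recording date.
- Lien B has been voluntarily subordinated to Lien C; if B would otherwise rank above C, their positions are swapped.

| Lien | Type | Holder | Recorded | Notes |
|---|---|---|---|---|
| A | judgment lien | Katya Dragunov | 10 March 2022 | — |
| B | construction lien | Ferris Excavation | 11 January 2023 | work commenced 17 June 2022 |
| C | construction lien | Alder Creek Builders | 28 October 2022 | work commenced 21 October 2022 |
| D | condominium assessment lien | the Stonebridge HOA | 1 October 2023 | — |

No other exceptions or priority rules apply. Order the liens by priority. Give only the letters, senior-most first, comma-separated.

Adjusting effective dates: B's effective date is 17 June 2022, when work began; C's effective date is 21 October 2022, when work began.
D is a condominium assessment lien and takes priority over every other lien.
Remaining liens by effective date: A (10 March 2022), B (17 June 2022), C (21 October 2022).
Because B would otherwise rank above C, the subordination swaps them.

D, A, C, B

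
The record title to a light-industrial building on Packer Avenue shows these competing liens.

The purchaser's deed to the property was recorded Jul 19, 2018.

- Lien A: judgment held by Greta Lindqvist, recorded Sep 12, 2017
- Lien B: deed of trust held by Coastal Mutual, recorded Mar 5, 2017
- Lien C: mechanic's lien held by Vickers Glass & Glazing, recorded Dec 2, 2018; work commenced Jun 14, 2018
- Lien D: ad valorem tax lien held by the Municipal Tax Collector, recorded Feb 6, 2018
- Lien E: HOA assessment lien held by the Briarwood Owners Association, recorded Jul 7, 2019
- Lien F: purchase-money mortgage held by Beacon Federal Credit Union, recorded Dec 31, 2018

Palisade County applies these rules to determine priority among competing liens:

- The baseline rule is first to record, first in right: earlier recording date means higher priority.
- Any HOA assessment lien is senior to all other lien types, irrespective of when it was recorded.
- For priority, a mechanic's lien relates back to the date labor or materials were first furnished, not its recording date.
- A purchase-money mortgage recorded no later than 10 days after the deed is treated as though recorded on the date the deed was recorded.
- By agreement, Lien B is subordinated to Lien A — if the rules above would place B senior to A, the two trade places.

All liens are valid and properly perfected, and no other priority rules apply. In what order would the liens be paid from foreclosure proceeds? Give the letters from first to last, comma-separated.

Effective dates: C's effective date is Jun 14, 2018, when work began; F missed the 10-day window (165 days after the deed), so its recording date stands.
E is an HOA assessment lien and takes priority over every other lien.
The other liens, earliest effective date first: B (Mar 5, 2017), A (Sep 12, 2017), D (Feb 6, 2018), C (Jun 14, 2018), F (Dec 31, 2018).
B is senior to A before the subordination, so the two trade places.

E, A, B, D, C, F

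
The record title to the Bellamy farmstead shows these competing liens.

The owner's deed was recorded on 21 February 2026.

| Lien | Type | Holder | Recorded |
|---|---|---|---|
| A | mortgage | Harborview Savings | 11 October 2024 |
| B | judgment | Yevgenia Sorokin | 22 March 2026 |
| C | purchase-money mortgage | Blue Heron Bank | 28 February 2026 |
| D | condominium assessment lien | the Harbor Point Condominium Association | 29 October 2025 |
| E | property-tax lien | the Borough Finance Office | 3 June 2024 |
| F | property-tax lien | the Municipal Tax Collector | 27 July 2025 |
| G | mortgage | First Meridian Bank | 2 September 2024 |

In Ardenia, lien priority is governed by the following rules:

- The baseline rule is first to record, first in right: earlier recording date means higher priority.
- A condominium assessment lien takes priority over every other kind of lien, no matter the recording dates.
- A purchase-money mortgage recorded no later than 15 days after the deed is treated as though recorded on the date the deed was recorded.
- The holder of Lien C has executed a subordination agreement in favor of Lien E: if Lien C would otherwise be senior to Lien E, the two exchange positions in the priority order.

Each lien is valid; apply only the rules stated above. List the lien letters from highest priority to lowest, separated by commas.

D, E, G, A, F, C, B

First, effective dates: C relates back to the deed date 21 February 2026.
D is a condominium assessment lien and takes priority over every other lien.
Remaining liens by effective date: E (3 June 2024), G (2 September 2024), A (11 October 2024), F (27 July 2025), C (21 February 2026), B (22 March 2026).
C is already junior to E, so the subordination agreement changes nothing.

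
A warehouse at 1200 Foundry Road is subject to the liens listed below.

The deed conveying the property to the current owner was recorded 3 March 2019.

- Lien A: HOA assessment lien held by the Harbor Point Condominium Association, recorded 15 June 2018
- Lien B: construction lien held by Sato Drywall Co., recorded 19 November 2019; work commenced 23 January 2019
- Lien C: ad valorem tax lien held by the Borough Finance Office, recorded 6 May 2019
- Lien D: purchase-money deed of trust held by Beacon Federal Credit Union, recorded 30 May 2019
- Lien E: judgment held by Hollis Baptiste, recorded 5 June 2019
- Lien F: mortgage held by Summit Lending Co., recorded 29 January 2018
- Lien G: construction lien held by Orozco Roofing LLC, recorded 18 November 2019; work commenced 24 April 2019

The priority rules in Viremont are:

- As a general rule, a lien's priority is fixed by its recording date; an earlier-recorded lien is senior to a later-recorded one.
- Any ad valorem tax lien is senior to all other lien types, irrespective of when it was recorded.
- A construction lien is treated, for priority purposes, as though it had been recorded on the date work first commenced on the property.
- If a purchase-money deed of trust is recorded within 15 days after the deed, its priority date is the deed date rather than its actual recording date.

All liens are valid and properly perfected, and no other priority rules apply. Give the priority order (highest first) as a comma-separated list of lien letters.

C, F, A, B, G, D, E

Adjusting effective dates: B is treated as recorded 23 January 2019, the work-commencement date; D missed the 15-day window (88 days after the deed), so its recording date stands; G's effective date is 24 April 2019, when work began.
C, as an ad valorem tax lien, has superpriority and ranks first.
Among the remaining liens, by effective date: F (29 January 2018), A (15 June 2018), B (23 January 2019), G (24 April 2019), D (30 May 2019), E (5 June 2019).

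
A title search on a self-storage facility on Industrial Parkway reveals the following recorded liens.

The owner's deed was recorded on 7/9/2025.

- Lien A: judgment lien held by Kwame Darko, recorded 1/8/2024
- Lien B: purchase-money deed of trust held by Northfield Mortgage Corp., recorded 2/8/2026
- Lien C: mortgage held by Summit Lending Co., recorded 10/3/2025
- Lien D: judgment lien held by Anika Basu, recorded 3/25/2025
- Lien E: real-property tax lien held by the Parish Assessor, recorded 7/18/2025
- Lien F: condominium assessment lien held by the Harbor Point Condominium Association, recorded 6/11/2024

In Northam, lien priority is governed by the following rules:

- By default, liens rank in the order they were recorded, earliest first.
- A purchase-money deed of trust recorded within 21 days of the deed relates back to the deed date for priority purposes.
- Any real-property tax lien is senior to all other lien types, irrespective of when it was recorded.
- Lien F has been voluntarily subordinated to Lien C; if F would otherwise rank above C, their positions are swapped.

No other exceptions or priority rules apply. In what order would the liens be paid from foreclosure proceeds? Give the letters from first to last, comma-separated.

E, A, C, D, F, B

Adjusting effective dates: B was recorded 214 days after the deed — beyond 21 days — so no relation-back applies.
As a real-property tax lien, E is senior to every other lien.
Remaining liens by effective date: A (1/8/2024), F (6/11/2024), D (3/25/2025), C (10/3/2025), B (2/8/2026).
F would otherwise be senior to C, so under the subordination agreement F and C exchange positions.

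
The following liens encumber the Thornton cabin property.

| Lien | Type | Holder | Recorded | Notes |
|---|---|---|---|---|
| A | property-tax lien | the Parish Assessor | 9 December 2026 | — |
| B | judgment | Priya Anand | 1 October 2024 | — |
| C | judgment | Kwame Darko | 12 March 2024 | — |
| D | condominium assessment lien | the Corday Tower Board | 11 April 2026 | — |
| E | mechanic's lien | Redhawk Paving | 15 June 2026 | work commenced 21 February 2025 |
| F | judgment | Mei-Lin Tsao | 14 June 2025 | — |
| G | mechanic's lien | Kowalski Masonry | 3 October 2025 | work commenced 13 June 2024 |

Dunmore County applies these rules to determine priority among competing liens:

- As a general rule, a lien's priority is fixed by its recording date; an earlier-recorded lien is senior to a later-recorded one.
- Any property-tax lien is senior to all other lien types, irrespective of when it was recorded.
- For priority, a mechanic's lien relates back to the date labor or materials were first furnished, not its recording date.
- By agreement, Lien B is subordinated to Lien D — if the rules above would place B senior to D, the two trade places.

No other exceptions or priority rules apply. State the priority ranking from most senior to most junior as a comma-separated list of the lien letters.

Effective dates after the stated exceptions: E is treated as recorded 21 February 2025, the work-commencement date; G's effective date is 13 June 2024, when work began.
As a property-tax lien, A is senior to every other lien.
The other liens, earliest effective date first: C (12 March 2024), G (13 June 2024), B (1 October 2024), E (21 February 2025), F (14 June 2025), D (11 April 2026).
Because B would otherwise rank above D, the subordination swaps them.

A, C, G, D, E, F, B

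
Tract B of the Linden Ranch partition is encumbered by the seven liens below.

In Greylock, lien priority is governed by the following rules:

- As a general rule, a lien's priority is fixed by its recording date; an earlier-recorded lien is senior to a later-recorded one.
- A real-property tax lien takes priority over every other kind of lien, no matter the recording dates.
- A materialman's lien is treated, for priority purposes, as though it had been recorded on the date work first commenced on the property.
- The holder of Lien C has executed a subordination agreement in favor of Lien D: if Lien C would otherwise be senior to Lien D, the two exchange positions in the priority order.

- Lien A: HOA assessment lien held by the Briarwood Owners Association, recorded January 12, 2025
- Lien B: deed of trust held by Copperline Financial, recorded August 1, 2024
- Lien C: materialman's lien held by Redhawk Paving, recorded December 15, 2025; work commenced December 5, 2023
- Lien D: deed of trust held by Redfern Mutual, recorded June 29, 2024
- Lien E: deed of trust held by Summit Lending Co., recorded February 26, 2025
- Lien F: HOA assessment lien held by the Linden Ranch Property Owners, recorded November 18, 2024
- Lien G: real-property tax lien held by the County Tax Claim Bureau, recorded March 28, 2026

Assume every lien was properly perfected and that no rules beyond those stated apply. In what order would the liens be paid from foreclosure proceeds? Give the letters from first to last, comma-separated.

First, effective dates: C relates back to December 5, 2023 (work commenced).
G is a real-property tax lien, so it outranks all other liens regardless of date.
Remaining liens by effective date: C (December 5, 2023), D (June 29, 2024), B (August 1, 2024), F (November 18, 2024), A (January 12, 2025), E (February 26, 2025).
The subordination applies — C was senior to D — so C and D swap.

G, D, C, B, F, A, E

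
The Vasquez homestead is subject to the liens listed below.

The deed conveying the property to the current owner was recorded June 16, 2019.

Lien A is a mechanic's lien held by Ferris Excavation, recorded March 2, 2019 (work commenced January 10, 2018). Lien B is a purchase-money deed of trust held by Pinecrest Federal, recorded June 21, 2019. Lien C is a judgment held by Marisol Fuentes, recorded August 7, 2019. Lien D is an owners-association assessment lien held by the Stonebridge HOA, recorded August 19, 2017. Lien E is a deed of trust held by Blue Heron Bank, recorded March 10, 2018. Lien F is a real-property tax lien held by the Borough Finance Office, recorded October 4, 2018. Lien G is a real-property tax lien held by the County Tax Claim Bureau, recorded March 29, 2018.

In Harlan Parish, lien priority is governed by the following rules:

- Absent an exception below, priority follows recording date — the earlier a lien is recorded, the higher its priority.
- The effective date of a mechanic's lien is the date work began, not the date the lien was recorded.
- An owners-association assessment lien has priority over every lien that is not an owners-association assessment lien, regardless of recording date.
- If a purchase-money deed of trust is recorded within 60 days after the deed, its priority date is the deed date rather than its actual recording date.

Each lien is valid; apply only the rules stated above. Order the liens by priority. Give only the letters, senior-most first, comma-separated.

Effective dates: A relates back to January 10, 2018 (work commenced); B's effective date is the deed date, June 16, 2019.
As an owners-association assessment lien, D is senior to every other lien.
Among the remaining liens, by effective date: A (January 10, 2018), E (March 10, 2018), G (March 29, 2018), F (October 4, 2018), B (June 16, 2019), C (August 7, 2019).

D, A, E, G, F, B, C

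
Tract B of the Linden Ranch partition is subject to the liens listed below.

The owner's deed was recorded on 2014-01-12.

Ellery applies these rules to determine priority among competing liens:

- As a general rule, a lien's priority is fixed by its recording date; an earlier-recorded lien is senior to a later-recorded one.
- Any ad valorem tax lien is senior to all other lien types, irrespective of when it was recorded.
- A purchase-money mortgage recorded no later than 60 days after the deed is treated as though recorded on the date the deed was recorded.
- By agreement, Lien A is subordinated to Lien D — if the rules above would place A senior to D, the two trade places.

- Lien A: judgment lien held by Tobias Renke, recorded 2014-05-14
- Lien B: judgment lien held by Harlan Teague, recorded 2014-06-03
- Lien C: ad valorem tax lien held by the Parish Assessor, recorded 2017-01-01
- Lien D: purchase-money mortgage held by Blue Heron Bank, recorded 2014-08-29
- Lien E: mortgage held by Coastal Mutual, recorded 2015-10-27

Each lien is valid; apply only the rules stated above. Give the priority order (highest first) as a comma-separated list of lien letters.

Effective dates after the stated exceptions: D was recorded 229 days after the deed — beyond 60 days — so no relation-back applies.
C is an ad valorem tax lien, so it outranks all other liens regardless of date.
Ordering the rest by effective date: A (2014-05-14), B (2014-06-03), D (2014-08-29), E (2015-10-27).
The subordination applies — A was senior to D — so A and D swap.

C, D, B, A, E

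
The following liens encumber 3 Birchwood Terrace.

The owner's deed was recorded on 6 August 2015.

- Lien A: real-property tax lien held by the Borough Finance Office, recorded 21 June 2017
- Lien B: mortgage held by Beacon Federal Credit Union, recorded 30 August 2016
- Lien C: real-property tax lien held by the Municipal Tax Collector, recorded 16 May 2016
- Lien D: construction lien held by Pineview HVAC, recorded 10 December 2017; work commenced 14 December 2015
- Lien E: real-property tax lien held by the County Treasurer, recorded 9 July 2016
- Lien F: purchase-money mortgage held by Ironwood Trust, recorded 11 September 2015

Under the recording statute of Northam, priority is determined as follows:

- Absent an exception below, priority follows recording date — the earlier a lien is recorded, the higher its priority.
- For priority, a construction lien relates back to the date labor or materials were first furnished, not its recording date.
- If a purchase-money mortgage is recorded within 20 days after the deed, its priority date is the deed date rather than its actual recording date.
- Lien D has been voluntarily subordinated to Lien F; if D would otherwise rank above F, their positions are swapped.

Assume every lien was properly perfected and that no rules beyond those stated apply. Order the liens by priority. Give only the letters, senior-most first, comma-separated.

Adjusting effective dates: D relates back to 14 December 2015 (work commenced); F was recorded 36 days after the deed, outside the 20-day window, so it keeps its recording date.
By effective date: F (11 September 2015), D (14 December 2015), C (16 May 2016), E (9 July 2016), B (30 August 2016), A (21 June 2017).
Since D is not senior to F, the subordination leaves the order unchanged.

F, D, C, E, B, A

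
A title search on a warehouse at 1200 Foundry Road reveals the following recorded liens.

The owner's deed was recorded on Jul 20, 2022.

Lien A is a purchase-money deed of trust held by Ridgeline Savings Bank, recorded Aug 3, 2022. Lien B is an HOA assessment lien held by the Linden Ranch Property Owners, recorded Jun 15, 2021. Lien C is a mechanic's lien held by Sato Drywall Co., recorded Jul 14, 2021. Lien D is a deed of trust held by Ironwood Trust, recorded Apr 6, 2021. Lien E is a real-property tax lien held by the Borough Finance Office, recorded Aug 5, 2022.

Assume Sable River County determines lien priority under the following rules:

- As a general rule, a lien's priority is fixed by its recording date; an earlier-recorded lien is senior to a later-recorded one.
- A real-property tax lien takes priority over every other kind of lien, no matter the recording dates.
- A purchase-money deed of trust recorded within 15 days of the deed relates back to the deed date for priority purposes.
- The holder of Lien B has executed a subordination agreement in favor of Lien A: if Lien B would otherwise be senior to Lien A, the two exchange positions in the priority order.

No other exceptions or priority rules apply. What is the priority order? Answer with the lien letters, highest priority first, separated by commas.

First, effective dates: A relates back to the deed date Jul 20, 2022.
As a real-property tax lien, E is senior to every other lien.
The other liens, earliest effective date first: D (Apr 6, 2021), B (Jun 15, 2021), C (Jul 14, 2021), A (Jul 20, 2022).
B would otherwise be senior to A, so under the subordination agreement B and A exchange positions.

E, D, A, C, B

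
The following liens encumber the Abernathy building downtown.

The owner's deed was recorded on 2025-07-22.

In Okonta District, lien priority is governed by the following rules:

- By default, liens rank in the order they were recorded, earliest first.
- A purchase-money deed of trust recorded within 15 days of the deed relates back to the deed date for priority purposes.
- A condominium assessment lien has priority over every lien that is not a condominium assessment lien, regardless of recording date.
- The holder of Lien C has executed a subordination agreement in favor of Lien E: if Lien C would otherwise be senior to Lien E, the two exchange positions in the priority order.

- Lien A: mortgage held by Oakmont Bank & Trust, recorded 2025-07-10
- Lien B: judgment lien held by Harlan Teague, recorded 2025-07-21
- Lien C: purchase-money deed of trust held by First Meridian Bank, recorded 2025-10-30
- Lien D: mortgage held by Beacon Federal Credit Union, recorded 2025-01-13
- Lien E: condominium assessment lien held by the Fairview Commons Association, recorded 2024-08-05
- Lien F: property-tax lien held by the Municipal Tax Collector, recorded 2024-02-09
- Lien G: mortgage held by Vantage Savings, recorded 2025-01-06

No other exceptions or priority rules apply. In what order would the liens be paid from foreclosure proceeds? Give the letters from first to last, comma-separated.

E, F, G, D, A, B, C

Adjusting effective dates: C missed the 15-day window (100 days after the deed), so its recording date stands.
As a condominium assessment lien, E is senior to every other lien.
Remaining liens by effective date: F (2024-02-09), G (2025-01-06), D (2025-01-13), A (2025-07-10), B (2025-07-21), C (2025-10-30).
C is already junior to E, so the subordination agreement changes nothing.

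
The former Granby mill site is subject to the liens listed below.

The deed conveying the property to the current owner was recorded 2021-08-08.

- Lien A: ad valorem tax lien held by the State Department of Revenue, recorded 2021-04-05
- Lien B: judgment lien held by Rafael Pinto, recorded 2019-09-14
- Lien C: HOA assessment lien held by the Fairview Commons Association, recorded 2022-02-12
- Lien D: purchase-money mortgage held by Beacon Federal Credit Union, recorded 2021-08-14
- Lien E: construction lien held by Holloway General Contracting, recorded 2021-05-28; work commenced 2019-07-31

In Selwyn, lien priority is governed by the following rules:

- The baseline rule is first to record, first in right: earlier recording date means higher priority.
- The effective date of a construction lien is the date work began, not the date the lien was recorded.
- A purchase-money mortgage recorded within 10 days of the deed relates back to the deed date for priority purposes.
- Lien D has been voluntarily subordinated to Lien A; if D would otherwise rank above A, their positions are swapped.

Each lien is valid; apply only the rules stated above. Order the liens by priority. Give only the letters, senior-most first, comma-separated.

E, B, A, D, C

Adjusting effective dates: D relates back to the deed date 2021-08-08; E's effective date is 2019-07-31, when work began.
Ordering by effective date: E (2019-07-31), B (2019-09-14), A (2021-04-05), D (2021-08-08), C (2022-02-12).
D is already junior to A, so the subordination agreement changes nothing.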